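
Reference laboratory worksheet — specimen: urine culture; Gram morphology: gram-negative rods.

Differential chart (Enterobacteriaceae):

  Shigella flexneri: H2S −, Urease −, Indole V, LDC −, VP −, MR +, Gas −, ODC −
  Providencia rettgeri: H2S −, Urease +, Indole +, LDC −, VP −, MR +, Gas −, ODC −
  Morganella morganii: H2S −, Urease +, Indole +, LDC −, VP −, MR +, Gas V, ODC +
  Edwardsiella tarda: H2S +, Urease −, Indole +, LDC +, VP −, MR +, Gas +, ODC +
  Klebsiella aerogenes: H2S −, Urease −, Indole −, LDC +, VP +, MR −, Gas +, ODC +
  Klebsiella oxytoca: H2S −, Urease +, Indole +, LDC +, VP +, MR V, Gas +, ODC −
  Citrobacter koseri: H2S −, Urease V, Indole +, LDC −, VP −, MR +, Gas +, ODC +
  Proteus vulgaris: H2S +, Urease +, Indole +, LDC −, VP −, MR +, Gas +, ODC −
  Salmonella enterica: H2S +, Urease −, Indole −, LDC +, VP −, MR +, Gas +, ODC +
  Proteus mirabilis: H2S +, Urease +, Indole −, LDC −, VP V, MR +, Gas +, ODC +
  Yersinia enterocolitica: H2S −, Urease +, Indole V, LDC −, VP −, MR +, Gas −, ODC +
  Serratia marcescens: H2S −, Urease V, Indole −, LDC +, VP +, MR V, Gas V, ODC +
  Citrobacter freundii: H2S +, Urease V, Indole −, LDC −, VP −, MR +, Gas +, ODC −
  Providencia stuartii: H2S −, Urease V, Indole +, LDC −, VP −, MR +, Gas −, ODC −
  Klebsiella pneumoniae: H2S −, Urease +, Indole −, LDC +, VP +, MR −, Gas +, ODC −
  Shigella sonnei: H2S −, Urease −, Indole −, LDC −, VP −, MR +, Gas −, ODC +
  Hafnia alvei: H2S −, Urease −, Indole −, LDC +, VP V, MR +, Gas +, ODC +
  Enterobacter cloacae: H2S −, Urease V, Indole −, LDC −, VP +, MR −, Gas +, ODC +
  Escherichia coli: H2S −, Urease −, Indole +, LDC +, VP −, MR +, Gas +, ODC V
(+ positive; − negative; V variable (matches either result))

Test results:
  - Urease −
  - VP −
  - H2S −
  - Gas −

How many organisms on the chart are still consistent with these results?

3

VP −: excludes 5 organisms — 14 left.
H2S −: excludes 5 organisms — 9 left.
Gas −: excludes Citrobacter koseri, Hafnia alvei, Escherichia coli — 6 left.
Urease −: excludes Providencia rettgeri, Morganella morganii, Yersinia enterocolitica — 3 left.
Still consistent: Providencia stuartii, Shigella flexneri, Shigella sonnei.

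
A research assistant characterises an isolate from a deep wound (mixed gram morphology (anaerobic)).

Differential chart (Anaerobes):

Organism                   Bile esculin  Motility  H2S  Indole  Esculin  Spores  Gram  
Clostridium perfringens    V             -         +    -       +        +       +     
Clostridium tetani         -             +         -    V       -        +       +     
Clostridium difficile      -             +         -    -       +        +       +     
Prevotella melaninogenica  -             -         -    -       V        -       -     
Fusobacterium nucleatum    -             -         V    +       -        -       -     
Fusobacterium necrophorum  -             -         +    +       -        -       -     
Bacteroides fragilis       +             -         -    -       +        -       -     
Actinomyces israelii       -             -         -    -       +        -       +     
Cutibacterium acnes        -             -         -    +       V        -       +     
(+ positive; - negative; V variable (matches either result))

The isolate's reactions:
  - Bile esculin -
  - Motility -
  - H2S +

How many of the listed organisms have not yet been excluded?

3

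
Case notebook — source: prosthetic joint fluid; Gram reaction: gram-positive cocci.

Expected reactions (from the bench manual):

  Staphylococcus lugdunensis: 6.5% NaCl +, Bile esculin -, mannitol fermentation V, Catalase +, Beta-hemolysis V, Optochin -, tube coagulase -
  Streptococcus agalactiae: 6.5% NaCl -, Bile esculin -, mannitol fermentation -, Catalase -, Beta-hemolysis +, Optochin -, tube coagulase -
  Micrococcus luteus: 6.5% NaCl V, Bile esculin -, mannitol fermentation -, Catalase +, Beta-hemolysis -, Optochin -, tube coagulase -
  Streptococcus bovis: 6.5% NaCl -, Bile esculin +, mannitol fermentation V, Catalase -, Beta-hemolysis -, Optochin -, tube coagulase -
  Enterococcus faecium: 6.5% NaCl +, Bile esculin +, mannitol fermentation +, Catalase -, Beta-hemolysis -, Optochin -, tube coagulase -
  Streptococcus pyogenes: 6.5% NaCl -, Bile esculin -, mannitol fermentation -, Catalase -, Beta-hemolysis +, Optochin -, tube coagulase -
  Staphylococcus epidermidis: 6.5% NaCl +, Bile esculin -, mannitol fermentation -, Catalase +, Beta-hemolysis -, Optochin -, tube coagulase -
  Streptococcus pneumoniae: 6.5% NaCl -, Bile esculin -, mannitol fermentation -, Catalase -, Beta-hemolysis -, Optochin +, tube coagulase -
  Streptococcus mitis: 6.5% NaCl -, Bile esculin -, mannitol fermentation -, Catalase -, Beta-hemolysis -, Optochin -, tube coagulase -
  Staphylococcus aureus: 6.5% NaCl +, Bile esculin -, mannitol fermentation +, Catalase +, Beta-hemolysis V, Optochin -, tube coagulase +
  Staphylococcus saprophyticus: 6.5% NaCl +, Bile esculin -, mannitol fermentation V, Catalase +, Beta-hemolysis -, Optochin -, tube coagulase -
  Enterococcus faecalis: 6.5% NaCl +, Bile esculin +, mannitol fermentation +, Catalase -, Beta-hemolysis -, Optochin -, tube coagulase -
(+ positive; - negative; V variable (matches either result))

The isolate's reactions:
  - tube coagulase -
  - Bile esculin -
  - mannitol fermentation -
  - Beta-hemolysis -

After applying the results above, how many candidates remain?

6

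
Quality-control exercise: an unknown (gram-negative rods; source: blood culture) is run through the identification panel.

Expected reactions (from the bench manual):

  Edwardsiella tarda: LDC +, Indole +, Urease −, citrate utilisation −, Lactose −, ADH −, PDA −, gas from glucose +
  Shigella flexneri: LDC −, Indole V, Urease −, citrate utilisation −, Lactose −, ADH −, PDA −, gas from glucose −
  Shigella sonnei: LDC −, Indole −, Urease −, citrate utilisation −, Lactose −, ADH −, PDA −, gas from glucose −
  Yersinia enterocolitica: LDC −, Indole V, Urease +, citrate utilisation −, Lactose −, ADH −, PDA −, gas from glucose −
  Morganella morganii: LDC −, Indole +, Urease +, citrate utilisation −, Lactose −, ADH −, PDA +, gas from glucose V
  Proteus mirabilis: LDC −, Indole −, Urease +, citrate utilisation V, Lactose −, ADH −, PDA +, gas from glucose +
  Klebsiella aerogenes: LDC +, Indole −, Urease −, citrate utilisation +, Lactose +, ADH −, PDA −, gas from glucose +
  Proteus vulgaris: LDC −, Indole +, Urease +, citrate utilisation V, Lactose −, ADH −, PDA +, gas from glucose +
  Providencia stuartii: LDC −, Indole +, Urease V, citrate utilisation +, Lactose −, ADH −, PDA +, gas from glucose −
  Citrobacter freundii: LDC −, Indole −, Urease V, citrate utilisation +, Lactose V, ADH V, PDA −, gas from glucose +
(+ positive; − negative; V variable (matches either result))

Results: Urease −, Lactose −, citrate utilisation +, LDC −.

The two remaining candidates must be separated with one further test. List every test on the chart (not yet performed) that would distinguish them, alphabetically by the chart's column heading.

gas from glucose, Indole, PDA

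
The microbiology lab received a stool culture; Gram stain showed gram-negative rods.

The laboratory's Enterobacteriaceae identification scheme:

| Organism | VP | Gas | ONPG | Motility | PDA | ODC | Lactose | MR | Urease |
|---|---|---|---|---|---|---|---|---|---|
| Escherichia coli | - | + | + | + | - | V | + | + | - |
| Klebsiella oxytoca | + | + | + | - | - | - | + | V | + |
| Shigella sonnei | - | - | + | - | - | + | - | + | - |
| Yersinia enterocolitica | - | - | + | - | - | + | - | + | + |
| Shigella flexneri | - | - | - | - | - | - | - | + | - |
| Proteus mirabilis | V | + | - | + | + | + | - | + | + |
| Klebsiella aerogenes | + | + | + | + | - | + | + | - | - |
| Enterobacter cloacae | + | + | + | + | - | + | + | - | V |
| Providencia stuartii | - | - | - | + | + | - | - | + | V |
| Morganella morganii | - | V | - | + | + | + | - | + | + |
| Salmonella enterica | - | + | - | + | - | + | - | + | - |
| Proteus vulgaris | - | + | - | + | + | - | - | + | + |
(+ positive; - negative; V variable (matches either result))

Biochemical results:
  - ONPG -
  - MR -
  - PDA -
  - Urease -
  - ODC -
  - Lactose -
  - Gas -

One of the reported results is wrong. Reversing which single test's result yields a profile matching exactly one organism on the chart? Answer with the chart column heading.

As reported, no row in the chart matches all 7 reactions.
Reversing Lactose → still no organism matches.
Reversing ODC → still no organism matches.
Reversing Urease → still no organism matches.
Reversing Gas → still no organism matches.
Reversing MR (to +) → unique match: Shigella flexneri.
Reversing PDA → still no organism matches.
Reversing ONPG → still no organism matches.

MR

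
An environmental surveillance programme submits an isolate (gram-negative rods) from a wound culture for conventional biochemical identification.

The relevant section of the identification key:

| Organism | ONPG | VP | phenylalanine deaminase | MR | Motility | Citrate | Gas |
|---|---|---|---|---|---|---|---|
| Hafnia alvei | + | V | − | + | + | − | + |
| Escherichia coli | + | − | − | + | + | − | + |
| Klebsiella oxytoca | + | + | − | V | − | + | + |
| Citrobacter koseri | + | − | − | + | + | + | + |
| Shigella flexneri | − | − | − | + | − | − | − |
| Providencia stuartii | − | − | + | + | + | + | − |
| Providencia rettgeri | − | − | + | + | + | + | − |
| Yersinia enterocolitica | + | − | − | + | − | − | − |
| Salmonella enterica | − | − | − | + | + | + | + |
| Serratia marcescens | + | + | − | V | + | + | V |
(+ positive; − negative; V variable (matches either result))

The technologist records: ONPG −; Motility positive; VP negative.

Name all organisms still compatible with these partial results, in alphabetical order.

Providencia rettgeri, Providencia stuartii, Salmonella enterica

VP −: excludes Klebsiella oxytoca, Serratia marcescens — 8 left.
ONPG −: excludes Hafnia alvei, Escherichia coli, Citrobacter koseri, Yersinia enterocolitica — 4 left.
Motility +: excludes Shigella flexneri — 3 left.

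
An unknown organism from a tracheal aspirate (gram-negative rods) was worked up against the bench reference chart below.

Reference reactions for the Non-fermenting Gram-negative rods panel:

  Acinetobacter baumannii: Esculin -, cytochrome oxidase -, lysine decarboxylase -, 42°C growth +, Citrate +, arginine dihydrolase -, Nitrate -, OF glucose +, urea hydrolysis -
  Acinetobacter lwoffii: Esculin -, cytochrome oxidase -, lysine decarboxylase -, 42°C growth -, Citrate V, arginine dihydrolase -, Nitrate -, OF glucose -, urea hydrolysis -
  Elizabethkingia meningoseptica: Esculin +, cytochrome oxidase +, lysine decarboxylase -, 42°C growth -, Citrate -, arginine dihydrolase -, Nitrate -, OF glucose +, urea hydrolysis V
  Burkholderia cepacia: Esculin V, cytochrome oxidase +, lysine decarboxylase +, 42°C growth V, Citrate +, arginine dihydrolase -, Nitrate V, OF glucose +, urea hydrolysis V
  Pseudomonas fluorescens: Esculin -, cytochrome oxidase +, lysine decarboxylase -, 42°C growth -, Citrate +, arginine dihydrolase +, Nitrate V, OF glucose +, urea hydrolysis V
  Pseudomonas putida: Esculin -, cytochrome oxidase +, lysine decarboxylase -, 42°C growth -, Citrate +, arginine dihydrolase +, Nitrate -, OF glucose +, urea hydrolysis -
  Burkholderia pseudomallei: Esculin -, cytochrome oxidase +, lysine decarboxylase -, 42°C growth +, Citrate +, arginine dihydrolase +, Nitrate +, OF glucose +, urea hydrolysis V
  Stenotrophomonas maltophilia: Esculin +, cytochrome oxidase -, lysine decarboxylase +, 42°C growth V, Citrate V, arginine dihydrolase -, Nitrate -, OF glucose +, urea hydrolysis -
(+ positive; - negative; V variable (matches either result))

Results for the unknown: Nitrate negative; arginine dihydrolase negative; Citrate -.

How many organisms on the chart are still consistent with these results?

3

Citrate -: excludes 5 organisms — 3 left.
arginine dihydrolase -: all 3 remaining candidates are consistent.
Nitrate -: all 3 remaining candidates are consistent.
Still consistent: Acinetobacter lwoffii, Elizabethkingia meningoseptica, Stenotrophomonas maltophilia.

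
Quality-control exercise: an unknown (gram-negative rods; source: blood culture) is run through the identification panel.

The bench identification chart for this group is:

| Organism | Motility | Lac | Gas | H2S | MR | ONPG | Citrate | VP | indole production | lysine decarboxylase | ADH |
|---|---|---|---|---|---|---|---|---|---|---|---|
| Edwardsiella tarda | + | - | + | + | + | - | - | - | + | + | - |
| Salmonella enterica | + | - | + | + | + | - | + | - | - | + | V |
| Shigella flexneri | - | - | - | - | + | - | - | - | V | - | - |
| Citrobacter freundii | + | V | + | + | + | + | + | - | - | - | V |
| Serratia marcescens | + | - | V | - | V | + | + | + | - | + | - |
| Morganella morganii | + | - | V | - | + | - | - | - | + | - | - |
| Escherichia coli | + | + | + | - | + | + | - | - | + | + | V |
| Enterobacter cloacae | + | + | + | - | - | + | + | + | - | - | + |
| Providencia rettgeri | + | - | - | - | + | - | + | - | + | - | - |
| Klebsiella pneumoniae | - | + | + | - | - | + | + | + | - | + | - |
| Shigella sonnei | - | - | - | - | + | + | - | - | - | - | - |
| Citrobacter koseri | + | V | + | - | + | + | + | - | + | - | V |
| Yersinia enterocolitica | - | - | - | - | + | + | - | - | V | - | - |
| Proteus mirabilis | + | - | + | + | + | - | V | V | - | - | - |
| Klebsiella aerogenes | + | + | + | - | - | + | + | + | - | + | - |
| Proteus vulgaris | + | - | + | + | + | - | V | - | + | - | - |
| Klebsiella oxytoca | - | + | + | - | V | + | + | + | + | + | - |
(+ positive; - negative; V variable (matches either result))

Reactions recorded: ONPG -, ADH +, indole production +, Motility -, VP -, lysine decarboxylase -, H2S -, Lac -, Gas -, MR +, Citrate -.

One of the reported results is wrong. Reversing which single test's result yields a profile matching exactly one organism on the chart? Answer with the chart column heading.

As reported, no row in the chart matches all 11 reactions.
Reversing VP → still no organism matches.
Reversing Gas → still no organism matches.
Reversing ONPG → still no organism matches.
Reversing lysine decarboxylase → still no organism matches.
Reversing indole production → still no organism matches.
Reversing H2S → still no organism matches.
Reversing Motility → still no organism matches.
Reversing ADH (to -) → unique match: Shigella flexneri.
Reversing Citrate → still no organism matches.
Reversing MR → still no organism matches.
Reversing Lac → still no organism matches.

ADH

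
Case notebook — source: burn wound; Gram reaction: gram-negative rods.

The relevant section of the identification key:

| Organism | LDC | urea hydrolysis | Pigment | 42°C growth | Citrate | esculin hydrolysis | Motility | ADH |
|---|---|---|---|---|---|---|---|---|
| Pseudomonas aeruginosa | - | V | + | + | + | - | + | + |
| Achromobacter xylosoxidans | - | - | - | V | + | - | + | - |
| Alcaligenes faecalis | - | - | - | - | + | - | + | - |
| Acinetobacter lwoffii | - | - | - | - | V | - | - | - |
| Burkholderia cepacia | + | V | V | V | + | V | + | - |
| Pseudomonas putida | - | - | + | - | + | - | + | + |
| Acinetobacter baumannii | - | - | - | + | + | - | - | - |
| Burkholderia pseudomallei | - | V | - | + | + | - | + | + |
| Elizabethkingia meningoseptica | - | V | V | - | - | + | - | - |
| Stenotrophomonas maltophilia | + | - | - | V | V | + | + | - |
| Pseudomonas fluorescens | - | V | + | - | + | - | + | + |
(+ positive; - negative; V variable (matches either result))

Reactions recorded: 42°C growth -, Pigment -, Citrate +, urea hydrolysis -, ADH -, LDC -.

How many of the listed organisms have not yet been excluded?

ADH -: excludes Pseudomonas aeruginosa, Pseudomonas putida, Burkholderia pseudomallei, Pseudomonas fluorescens — 7 left.
urea hydrolysis -: all 7 remaining candidates are consistent.
Pigment -: all 7 remaining candidates are consistent.
LDC -: excludes Burkholderia cepacia, Stenotrophomonas maltophilia — 5 left.
Citrate +: excludes Elizabethkingia meningoseptica — 4 left.
42°C growth -: excludes Acinetobacter baumannii — 3 left.
Still consistent: Achromobacter xylosoxidans, Acinetobacter lwoffii, Alcaligenes faecalis.

3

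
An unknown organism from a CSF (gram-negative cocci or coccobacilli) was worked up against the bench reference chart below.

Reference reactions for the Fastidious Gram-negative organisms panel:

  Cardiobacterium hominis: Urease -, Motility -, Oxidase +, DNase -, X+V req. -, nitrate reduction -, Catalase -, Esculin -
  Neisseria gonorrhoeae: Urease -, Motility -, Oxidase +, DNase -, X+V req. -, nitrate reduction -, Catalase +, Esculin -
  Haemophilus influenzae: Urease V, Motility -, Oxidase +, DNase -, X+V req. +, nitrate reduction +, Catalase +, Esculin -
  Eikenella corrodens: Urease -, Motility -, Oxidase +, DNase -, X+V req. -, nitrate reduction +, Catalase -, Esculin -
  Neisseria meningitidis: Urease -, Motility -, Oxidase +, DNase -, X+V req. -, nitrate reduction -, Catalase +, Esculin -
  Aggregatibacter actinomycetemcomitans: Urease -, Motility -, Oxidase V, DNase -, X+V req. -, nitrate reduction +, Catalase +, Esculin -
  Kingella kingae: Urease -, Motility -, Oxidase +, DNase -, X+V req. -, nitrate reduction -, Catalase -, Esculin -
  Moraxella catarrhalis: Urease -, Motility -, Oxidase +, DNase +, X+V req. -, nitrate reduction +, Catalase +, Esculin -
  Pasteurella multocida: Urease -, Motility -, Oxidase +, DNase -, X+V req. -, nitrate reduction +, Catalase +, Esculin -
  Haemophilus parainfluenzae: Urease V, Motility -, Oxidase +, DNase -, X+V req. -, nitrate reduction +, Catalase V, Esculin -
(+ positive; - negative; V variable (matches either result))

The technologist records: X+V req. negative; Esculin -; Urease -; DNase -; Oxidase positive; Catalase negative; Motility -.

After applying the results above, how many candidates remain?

4

Urease -: all 10 remaining candidates are consistent.
Catalase -: excludes 6 organisms — 4 left.
Esculin -: all 4 remaining candidates are consistent.
DNase -: all 4 remaining candidates are consistent.
Oxidase +: all 4 remaining candidates are consistent.
X+V req. -: all 4 remaining candidates are consistent.
Motility -: all 4 remaining candidates are consistent.
Still consistent: Cardiobacterium hominis, Eikenella corrodens, Haemophilus parainfluenzae, Kingella kingae.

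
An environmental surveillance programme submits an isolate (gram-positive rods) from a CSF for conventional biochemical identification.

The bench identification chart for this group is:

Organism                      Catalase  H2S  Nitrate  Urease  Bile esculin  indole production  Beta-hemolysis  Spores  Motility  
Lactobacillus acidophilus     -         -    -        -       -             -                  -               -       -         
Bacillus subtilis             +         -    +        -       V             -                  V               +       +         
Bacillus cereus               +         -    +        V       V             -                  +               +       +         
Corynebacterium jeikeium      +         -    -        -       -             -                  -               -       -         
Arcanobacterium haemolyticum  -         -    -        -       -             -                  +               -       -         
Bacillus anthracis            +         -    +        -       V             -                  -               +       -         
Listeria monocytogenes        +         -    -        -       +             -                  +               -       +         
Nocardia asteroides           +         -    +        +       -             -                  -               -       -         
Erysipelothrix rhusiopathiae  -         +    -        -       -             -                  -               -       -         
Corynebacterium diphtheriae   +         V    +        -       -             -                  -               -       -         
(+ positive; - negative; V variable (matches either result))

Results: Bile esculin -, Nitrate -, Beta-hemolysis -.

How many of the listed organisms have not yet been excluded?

3

Nitrate -: excludes 5 organisms — 5 left.
Beta-hemolysis -: excludes Arcanobacterium haemolyticum, Listeria monocytogenes — 3 left.
Bile esculin -: all 3 remaining candidates are consistent.
Still consistent: Corynebacterium jeikeium, Erysipelothrix rhusiopathiae, Lactobacillus acidophilus.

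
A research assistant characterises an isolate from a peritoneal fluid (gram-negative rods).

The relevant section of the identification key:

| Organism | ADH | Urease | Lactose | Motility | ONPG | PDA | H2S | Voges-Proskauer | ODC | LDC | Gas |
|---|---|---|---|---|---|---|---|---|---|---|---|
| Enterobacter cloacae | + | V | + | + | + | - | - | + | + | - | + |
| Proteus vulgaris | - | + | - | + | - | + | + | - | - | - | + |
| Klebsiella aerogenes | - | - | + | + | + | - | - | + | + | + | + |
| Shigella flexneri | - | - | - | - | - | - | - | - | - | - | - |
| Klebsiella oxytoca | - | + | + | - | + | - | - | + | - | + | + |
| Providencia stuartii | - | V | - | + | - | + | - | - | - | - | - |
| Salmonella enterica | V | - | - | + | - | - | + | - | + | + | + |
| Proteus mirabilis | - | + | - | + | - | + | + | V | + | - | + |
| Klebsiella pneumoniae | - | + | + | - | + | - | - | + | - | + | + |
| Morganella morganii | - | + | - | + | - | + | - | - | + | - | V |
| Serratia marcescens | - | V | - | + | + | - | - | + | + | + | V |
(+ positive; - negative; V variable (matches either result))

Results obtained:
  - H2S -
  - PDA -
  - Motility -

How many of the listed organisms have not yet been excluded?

3

Motility -: excludes 8 organisms — 3 left.
H2S -: all 3 remaining candidates are consistent.
PDA -: all 3 remaining candidates are consistent.
Still consistent: Klebsiella oxytoca, Klebsiella pneumoniae, Shigella flexneri.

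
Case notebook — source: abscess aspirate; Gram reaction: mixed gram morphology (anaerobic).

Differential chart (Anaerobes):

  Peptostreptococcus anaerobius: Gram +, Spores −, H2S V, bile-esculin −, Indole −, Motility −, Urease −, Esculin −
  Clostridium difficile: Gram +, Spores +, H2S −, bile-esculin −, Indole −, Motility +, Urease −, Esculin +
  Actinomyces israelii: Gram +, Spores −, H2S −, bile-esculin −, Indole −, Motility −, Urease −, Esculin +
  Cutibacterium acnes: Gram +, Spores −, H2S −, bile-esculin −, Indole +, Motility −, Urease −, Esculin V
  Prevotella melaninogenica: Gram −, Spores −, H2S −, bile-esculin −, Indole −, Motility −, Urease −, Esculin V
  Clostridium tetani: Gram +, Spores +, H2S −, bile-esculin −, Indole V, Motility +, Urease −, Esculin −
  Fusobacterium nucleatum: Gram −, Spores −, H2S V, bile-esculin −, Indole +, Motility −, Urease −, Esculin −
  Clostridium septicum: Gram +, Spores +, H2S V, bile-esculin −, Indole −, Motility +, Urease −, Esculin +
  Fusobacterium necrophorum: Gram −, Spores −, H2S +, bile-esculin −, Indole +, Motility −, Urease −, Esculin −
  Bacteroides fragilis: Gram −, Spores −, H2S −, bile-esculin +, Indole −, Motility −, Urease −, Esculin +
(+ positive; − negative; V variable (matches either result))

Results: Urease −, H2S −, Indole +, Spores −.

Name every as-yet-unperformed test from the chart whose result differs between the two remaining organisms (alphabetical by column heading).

Urease −: all 10 remaining candidates are consistent.
H2S −: excludes Fusobacterium necrophorum — 9 left.
Spores −: excludes Clostridium difficile, Clostridium tetani, Clostridium septicum — 6 left.
Indole +: excludes Peptostreptococcus anaerobius, Actinomyces israelii, Prevotella melaninogenica, Bacteroides fragilis — 2 left.
Two candidates remain: Cutibacterium acnes and Fusobacterium nucleatum.
  Gram: Cutibacterium acnes +, Fusobacterium nucleatum − — discriminates.
  bile-esculin: − vs − — same for both, does not separate.
  Motility: − vs − — same for both, does not separate.
  Esculin: V vs − — variable for at least one, does not separate.

Gram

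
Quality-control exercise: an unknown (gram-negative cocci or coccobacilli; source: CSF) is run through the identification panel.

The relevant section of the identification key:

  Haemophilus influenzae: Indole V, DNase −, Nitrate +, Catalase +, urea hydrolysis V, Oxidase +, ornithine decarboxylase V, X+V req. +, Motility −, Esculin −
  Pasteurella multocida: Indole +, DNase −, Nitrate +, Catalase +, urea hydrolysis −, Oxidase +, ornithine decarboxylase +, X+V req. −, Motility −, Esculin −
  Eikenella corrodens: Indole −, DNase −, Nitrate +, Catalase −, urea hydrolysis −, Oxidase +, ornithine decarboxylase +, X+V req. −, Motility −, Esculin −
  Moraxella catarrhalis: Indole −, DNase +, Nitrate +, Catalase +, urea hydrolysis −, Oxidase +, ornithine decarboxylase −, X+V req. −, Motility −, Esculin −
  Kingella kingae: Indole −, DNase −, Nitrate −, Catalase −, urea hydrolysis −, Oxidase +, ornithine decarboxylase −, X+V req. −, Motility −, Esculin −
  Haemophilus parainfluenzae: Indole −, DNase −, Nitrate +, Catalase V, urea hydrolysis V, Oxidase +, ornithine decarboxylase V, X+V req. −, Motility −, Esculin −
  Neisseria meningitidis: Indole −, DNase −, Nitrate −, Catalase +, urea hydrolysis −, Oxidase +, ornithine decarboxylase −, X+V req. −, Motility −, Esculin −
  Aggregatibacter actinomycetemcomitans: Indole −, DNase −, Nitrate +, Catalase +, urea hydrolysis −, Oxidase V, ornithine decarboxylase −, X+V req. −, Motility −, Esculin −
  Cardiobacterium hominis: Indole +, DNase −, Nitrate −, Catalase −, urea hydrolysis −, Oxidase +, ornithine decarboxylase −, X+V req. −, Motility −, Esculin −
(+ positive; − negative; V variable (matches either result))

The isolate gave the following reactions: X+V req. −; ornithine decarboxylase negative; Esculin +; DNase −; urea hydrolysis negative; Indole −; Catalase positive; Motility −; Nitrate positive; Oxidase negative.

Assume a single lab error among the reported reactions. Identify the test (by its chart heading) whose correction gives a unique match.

As reported, no row in the chart matches all 10 reactions.
Reversing ornithine decarboxylase → still no organism matches.
Reversing Indole → still no organism matches.
Reversing Nitrate → still no organism matches.
Reversing Catalase → still no organism matches.
Reversing Motility → still no organism matches.
Reversing Oxidase → still no organism matches.
Reversing Esculin (to −) → unique match: Aggregatibacter actinomycetemcomitans.
Reversing DNase → still no organism matches.
Reversing urea hydrolysis → still no organism matches.
Reversing X+V req. → still no organism matches.

Esculin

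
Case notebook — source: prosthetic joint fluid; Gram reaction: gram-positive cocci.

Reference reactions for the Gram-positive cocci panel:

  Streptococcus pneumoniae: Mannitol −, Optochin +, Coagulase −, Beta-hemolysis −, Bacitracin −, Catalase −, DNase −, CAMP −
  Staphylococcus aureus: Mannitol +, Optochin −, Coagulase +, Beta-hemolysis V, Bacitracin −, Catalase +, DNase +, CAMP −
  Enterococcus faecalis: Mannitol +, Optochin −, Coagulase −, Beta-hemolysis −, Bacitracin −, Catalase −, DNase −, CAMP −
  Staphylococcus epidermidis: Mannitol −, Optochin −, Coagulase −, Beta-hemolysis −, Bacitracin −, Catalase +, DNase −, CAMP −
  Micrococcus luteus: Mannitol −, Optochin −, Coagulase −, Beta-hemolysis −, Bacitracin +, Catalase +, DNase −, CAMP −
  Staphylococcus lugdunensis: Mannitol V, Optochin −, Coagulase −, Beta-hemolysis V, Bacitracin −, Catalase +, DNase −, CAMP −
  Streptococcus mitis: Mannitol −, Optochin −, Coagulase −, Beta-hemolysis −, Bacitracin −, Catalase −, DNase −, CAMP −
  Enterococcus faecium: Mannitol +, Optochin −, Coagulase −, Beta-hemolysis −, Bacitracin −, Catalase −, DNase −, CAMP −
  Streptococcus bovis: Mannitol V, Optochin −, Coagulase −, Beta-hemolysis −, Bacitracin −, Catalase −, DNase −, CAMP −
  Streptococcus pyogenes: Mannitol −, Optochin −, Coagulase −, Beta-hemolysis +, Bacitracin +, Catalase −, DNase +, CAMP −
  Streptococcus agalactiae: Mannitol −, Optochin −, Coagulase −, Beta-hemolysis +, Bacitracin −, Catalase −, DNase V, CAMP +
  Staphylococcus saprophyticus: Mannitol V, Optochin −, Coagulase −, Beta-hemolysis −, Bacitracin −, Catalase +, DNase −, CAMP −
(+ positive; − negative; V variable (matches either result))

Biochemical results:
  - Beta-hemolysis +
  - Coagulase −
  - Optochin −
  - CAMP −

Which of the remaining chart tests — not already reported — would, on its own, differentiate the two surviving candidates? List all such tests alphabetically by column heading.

Beta-hemolysis +: excludes 8 organisms — 4 left.
CAMP −: excludes Streptococcus agalactiae — 3 left.
Optochin −: all 3 remaining candidates are consistent.
Coagulase −: excludes Staphylococcus aureus — 2 left.
Two candidates remain: Staphylococcus lugdunensis and Streptococcus pyogenes.
  Mannitol: V vs − — variable for at least one, does not separate.
  Bacitracin: Staphylococcus lugdunensis −, Streptococcus pyogenes + — discriminates.
  Catalase: Staphylococcus lugdunensis +, Streptococcus pyogenes − — discriminates.
  DNase: Staphylococcus lugdunensis −, Streptococcus pyogenes + — discriminates.

Bacitracin, Catalase, DNase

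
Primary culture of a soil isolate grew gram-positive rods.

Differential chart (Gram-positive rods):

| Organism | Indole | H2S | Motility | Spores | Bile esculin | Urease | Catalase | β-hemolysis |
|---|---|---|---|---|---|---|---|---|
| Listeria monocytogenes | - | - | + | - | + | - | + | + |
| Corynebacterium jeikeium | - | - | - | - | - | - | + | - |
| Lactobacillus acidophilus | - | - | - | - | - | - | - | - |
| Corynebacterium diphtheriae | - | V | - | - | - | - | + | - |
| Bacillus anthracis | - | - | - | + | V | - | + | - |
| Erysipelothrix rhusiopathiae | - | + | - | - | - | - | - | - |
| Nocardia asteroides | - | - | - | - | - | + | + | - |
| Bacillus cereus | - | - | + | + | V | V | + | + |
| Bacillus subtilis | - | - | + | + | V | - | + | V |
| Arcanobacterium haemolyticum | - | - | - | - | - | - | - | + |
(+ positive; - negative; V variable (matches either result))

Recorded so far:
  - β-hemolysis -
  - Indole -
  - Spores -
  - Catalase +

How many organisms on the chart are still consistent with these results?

3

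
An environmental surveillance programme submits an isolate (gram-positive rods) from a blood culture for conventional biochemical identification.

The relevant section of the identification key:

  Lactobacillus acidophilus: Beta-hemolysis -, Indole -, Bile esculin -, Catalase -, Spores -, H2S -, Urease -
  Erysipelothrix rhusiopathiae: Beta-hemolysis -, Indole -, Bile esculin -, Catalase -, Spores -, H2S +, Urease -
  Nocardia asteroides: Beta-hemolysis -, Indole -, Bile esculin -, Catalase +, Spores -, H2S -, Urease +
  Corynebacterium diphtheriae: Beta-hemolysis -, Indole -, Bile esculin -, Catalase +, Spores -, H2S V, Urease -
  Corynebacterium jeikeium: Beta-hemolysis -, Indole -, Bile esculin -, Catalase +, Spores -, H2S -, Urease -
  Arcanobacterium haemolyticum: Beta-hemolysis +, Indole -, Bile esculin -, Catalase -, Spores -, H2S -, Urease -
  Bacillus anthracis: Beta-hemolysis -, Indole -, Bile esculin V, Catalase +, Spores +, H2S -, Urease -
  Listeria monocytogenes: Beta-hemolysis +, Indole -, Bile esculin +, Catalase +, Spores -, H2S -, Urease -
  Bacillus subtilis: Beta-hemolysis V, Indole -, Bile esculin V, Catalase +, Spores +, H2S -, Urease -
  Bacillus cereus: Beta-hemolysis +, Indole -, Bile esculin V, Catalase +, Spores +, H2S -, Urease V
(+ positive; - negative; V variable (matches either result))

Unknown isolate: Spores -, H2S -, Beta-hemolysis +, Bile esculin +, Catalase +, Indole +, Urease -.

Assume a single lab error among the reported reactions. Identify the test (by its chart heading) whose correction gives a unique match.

As reported, no row in the chart matches all 7 reactions.
Reversing Catalase → still no organism matches.
Reversing H2S → still no organism matches.
Reversing Bile esculin → still no organism matches.
Reversing Spores → still no organism matches.
Reversing Urease → still no organism matches.
Reversing Beta-hemolysis → still no organism matches.
Reversing Indole (to -) → unique match: Listeria monocytogenes.

Indole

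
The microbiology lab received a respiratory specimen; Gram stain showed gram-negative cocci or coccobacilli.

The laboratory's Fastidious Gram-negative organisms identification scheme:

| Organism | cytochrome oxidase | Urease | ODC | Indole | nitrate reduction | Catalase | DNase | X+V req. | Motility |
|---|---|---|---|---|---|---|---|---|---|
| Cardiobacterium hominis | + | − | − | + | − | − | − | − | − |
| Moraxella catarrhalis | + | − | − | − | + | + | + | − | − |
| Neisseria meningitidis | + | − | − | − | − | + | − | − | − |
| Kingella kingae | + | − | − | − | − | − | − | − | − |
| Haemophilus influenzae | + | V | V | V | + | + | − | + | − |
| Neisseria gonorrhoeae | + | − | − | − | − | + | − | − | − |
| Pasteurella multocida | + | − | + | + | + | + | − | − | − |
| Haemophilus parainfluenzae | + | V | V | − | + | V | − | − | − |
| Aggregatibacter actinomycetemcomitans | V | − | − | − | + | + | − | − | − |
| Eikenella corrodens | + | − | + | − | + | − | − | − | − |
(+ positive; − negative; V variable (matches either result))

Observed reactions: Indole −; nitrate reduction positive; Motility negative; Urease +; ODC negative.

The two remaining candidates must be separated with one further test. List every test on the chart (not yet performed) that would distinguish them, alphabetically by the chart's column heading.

X+V req.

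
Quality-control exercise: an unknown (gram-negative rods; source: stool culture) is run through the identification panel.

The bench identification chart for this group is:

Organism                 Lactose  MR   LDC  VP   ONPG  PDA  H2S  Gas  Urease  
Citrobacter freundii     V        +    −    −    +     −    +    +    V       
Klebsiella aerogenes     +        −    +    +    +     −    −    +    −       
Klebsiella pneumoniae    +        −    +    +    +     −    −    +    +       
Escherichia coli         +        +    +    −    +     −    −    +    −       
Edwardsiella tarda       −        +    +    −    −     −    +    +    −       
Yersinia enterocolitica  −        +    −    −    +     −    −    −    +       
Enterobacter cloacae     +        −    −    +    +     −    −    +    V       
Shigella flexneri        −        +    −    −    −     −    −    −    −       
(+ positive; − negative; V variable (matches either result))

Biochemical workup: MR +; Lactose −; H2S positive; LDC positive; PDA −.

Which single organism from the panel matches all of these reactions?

Edwardsiella tarda

Lactose −: excludes Klebsiella aerogenes, Klebsiella pneumoniae, Escherichia coli, Enterobacter cloacae — 4 left.
LDC +: excludes Citrobacter freundii, Yersinia enterocolitica, Shigella flexneri — 1 left.
MR +: the one remaining candidate is consistent.
H2S +: the one remaining candidate is consistent.
PDA −: the one remaining candidate is consistent.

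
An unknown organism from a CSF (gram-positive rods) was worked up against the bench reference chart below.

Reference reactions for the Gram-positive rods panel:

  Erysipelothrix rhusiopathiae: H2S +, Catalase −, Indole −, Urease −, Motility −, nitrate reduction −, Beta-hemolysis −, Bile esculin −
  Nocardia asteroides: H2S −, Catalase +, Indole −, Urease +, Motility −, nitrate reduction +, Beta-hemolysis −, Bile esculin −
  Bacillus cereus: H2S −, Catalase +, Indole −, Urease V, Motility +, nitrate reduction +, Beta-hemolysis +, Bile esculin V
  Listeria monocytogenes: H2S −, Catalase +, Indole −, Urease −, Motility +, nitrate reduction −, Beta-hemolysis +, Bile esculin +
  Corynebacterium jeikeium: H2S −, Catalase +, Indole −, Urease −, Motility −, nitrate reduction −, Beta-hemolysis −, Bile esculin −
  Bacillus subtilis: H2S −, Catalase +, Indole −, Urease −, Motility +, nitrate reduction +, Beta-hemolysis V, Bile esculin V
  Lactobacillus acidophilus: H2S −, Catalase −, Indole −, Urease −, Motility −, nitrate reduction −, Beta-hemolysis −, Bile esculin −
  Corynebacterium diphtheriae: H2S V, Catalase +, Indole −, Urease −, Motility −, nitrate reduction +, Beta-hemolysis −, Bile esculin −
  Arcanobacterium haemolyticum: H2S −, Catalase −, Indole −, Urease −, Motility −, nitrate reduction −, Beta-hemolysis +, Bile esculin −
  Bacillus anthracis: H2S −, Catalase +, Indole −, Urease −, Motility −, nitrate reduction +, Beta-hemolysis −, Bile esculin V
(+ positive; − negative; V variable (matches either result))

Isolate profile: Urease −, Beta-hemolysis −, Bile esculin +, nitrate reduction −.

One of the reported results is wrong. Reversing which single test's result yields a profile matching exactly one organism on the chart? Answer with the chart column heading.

Beta-hemolysis

As reported, no row in the chart matches all 4 reactions.
Reversing Bile esculin → 3 organisms match (not unique).
Reversing Beta-hemolysis (to +) → unique match: Listeria monocytogenes.
Reversing Urease → still no organism matches.
Reversing nitrate reduction → 2 organisms match (not unique).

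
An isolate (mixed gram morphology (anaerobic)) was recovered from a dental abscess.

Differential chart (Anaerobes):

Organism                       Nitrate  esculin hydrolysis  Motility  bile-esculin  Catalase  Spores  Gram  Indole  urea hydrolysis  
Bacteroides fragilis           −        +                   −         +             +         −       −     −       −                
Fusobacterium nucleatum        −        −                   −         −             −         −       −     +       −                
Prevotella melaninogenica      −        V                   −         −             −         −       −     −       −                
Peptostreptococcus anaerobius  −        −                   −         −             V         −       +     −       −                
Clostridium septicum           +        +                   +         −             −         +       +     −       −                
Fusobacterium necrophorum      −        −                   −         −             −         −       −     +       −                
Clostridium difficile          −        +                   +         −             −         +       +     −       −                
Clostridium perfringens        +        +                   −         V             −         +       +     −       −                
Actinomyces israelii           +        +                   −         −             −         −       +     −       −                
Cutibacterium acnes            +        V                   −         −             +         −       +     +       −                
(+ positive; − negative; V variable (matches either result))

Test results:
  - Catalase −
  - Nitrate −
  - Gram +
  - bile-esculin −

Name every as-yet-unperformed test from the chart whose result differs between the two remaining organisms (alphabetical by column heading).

esculin hydrolysis, Motility, Spores

Nitrate −: excludes Clostridium septicum, Clostridium perfringens, Actinomyces israelii, Cutibacterium acnes — 6 left.
Catalase −: excludes Bacteroides fragilis — 5 left.
bile-esculin −: all 5 remaining candidates are consistent.
Gram +: excludes Fusobacterium nucleatum, Prevotella melaninogenica, Fusobacterium necrophorum — 2 left.
Two candidates remain: Clostridium difficile and Peptostreptococcus anaerobius.
  esculin hydrolysis: Clostridium difficile +, Peptostreptococcus anaerobius − — discriminates.
  Motility: Clostridium difficile +, Peptostreptococcus anaerobius − — discriminates.
  Spores: Clostridium difficile +, Peptostreptococcus anaerobius − — discriminates.
  Indole: − vs − — same for both, does not separate.
  urea hydrolysis: − vs − — same for both, does not separate.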